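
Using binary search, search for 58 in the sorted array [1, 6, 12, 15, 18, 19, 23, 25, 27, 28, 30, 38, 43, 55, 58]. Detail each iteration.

Binary search for 58 in [1, 6, 12, 15, 18, 19, 23, 25, 27, 28, 30, 38, 43, 55, 58]:

lo=0, hi=14, mid=7, arr[mid]=25 -> 25 < 58, search right half
lo=8, hi=14, mid=11, arr[mid]=38 -> 38 < 58, search right half
lo=12, hi=14, mid=13, arr[mid]=55 -> 55 < 58, search right half
lo=14, hi=14, mid=14, arr[mid]=58 -> Found target at index 14!

Binary search finds 58 at index 14 after 4 comparisons. The search repeatedly halves the search space by comparing with the middle element.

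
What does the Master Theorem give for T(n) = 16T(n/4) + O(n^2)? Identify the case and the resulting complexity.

Master Theorem for T(n) = 16T(n/4) + O(n^2):

a = 16, b = 4, c = 2
log_b(a) = log_4(16) = 2.0000

Case 2: c = 2 = log_4(16) = 2.0000
T(n) = O(n^2 log n) = O(n^2 log n)

For T(n) = 16T(n/4) + O(n^2): log_4(16) = 2.0000. This is Case 2 of the Master Theorem (c = log_b(a), equal work at all levels), giving O(n^2 log n).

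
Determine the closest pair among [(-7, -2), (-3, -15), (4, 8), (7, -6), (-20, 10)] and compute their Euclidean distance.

Computing all pairwise distances among 5 points:

d((-7, -2), (-3, -15)) = 13.6015
d((-7, -2), (4, 8)) = 14.8661
d((-7, -2), (7, -6)) = 14.5602
d((-7, -2), (-20, 10)) = 17.6918
d((-3, -15), (4, 8)) = 24.0416
d((-3, -15), (7, -6)) = 13.4536 <-- minimum
d((-3, -15), (-20, 10)) = 30.2324
d((4, 8), (7, -6)) = 14.3178
d((4, 8), (-20, 10)) = 24.0832
d((7, -6), (-20, 10)) = 31.3847

Closest pair: (-3, -15) and (7, -6) with distance 13.4536

The closest pair is (-3, -15) and (7, -6) with Euclidean distance 13.4536. For 5 points, brute-force pairwise comparison is shown above. For large n, the divide-and-conquer algorithm (sort by x, recurse on halves, check the dividing strip) achieves O(n log n).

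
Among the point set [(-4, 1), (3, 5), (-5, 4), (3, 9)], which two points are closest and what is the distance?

Computing all pairwise distances among 4 points:

d((-4, 1), (3, 5)) = 8.0623
d((-4, 1), (-5, 4)) = 3.1623 <-- minimum
d((-4, 1), (3, 9)) = 10.6301
d((3, 5), (-5, 4)) = 8.0623
d((3, 5), (3, 9)) = 4.0
d((-5, 4), (3, 9)) = 9.434

Closest pair: (-4, 1) and (-5, 4) with distance 3.1623

The closest pair is (-4, 1) and (-5, 4) with Euclidean distance 3.1623. For 4 points, brute-force pairwise comparison is shown above. For large n, the divide-and-conquer algorithm (sort by x, recurse on halves, check the dividing strip) achieves O(n log n).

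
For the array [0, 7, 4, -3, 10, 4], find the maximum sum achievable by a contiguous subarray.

Using Kadane's algorithm on [0, 7, 4, -3, 10, 4]:

Scanning through the array:
Position 1 (value 7): max_ending_here = 7, max_so_far = 7
Position 2 (value 4): max_ending_here = 11, max_so_far = 11
Position 3 (value -3): max_ending_here = 8, max_so_far = 11
Position 4 (value 10): max_ending_here = 18, max_so_far = 18
Position 5 (value 4): max_ending_here = 22, max_so_far = 22

Maximum subarray: [0, 7, 4, -3, 10, 4]
Maximum sum: 22

The maximum subarray is [0, 7, 4, -3, 10, 4] with sum 22. This subarray runs from index 0 to index 5.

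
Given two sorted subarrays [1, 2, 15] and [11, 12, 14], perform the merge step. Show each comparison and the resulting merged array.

Merging process:

Compare 1 vs 11: take 1 from left. Merged: [1]
Compare 2 vs 11: take 2 from left. Merged: [1, 2]
Compare 15 vs 11: take 11 from right. Merged: [1, 2, 11]
Compare 15 vs 12: take 12 from right. Merged: [1, 2, 11, 12]
Compare 15 vs 14: take 14 from right. Merged: [1, 2, 11, 12, 14]
Append remaining from left: [15]. Merged: [1, 2, 11, 12, 14, 15]

Final merged array: [1, 2, 11, 12, 14, 15]
Total comparisons: 5

The merged array is [1, 2, 11, 12, 14, 15], requiring 5 comparisons. The merge step runs in O(n) time where n is the total number of elements.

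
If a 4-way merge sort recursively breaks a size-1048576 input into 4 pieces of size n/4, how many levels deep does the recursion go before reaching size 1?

For divide and conquer with division factor 4:

Problem sizes at each level:
Level 0: 1048576
Level 1: 262144
Level 2: 65536
Level 3: 16384
Level 4: 4096
Level 5: 1024
Level 6: 256
Level 7: 64
Level 8: 16
Level 9: 4
Level 10: 1

The root is level 0 and the size-1 base case is level 10 (the tree spans levels 0 through 10, i.e. 11 levels counting the root), so the depth is the number of divisions: log_4(1048576) = 10

The recursion tree depth is log_4(1048576) = 10. At each level, the problem size is divided by 4, so it takes 10 divisions to reduce to a base case of size 1. The algorithm makes 4 recursive calls at each level.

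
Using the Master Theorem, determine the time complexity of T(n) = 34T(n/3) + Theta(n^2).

Master Theorem for T(n) = 34T(n/3) + O(n^2):

a = 34, b = 3, c = 2
log_b(a) = log_3(34) = 3.2098

Case 1: c = 2 < log_3(34) = 3.2098
T(n) = O(n^(log_3 34))

For T(n) = 34T(n/3) + O(n^2): log_3(34) = 3.2098. This is Case 1 of the Master Theorem (c < log_b(a), work dominated by leaves), giving O(n^(log_3 34)).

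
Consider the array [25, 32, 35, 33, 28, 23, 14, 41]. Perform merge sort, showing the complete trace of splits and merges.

Merge sort trace:

Split: [25, 32, 35, 33, 28, 23, 14, 41] -> [25, 32, 35, 33] and [28, 23, 14, 41]
  Split: [25, 32, 35, 33] -> [25, 32] and [35, 33]
    Split: [25, 32] -> [25] and [32]
    Merge: [25] + [32] -> [25, 32]
    Split: [35, 33] -> [35] and [33]
    Merge: [35] + [33] -> [33, 35]
  Merge: [25, 32] + [33, 35] -> [25, 32, 33, 35]
  Split: [28, 23, 14, 41] -> [28, 23] and [14, 41]
    Split: [28, 23] -> [28] and [23]
    Merge: [28] + [23] -> [23, 28]
    Split: [14, 41] -> [14] and [41]
    Merge: [14] + [41] -> [14, 41]
  Merge: [23, 28] + [14, 41] -> [14, 23, 28, 41]
Merge: [25, 32, 33, 35] + [14, 23, 28, 41] -> [14, 23, 25, 28, 32, 33, 35, 41]

Final sorted array: [14, 23, 25, 28, 32, 33, 35, 41]

The merge sort proceeds by recursively splitting the array and merging sorted halves.
After all merges, the sorted array is [14, 23, 25, 28, 32, 33, 35, 41].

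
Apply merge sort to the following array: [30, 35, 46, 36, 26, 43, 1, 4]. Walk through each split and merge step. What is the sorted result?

Merge sort trace:

Split: [30, 35, 46, 36, 26, 43, 1, 4] -> [30, 35, 46, 36] and [26, 43, 1, 4]
  Split: [30, 35, 46, 36] -> [30, 35] and [46, 36]
    Split: [30, 35] -> [30] and [35]
    Merge: [30] + [35] -> [30, 35]
    Split: [46, 36] -> [46] and [36]
    Merge: [46] + [36] -> [36, 46]
  Merge: [30, 35] + [36, 46] -> [30, 35, 36, 46]
  Split: [26, 43, 1, 4] -> [26, 43] and [1, 4]
    Split: [26, 43] -> [26] and [43]
    Merge: [26] + [43] -> [26, 43]
    Split: [1, 4] -> [1] and [4]
    Merge: [1] + [4] -> [1, 4]
  Merge: [26, 43] + [1, 4] -> [1, 4, 26, 43]
Merge: [30, 35, 36, 46] + [1, 4, 26, 43] -> [1, 4, 26, 30, 35, 36, 43, 46]

Final sorted array: [1, 4, 26, 30, 35, 36, 43, 46]

The merge sort proceeds by recursively splitting the array and merging sorted halves.
After all merges, the sorted array is [1, 4, 26, 30, 35, 36, 43, 46].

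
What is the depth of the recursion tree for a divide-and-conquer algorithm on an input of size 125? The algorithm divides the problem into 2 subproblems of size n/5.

For divide and conquer with division factor 5:

Problem sizes at each level:
Level 0: 125
Level 1: 25
Level 2: 5
Level 3: 1

The root is level 0 and the size-1 base case is level 3 (the tree spans levels 0 through 3, i.e. 4 levels counting the root), so the depth is the number of divisions: log_5(125) = 3

The recursion tree depth is log_5(125) = 3. At each level, the problem size is divided by 5, so it takes 3 divisions to reduce to a base case of size 1. The algorithm makes 2 recursive calls at each level.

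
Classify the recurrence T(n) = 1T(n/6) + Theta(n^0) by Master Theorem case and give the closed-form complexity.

Master Theorem for T(n) = 1T(n/6) + O(n^0):

a = 1, b = 6, c = 0
log_b(a) = log_6(1) = 0.0000

Case 2: c = 0 = log_6(1) = 0.0000
T(n) = O(n^0 log n) = O(log n)

For T(n) = 1T(n/6) + O(n^0): log_6(1) = 0.0000. This is Case 2 of the Master Theorem (c = log_b(a), equal work at all levels), giving O(log n).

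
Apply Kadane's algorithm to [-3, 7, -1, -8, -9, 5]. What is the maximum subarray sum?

Using Kadane's algorithm on [-3, 7, -1, -8, -9, 5]:

Scanning through the array:
Position 1 (value 7): max_ending_here = 7, max_so_far = 7
Position 2 (value -1): max_ending_here = 6, max_so_far = 7
Position 3 (value -8): max_ending_here = -2, max_so_far = 7
Position 4 (value -9): max_ending_here = -9, max_so_far = 7
Position 5 (value 5): max_ending_here = 5, max_so_far = 7

Maximum subarray: [7]
Maximum sum: 7

The maximum subarray is [7] with sum 7. This subarray runs from index 1 to index 1.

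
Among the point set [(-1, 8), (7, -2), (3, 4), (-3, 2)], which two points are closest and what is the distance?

Computing all pairwise distances among 4 points:

d((-1, 8), (7, -2)) = 12.8062
d((-1, 8), (3, 4)) = 5.6569 <-- minimum
d((-1, 8), (-3, 2)) = 6.3246
d((7, -2), (3, 4)) = 7.2111
d((7, -2), (-3, 2)) = 10.7703
d((3, 4), (-3, 2)) = 6.3246

Closest pair: (-1, 8) and (3, 4) with distance 5.6569

The closest pair is (-1, 8) and (3, 4) with Euclidean distance 5.6569. For 4 points, brute-force pairwise comparison is shown above. For large n, the divide-and-conquer algorithm (sort by x, recurse on halves, check the dividing strip) achieves O(n log n).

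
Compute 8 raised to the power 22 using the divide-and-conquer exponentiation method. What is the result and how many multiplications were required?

Computing 8^22 by squaring (build up from 8^1; each line after the first costs one multiplication):

8^1 = 8
8^2 = (8^1)^2 = 8^2 = 64
8^4 = (8^2)^2 = 64^2 = 4096
8^5 = 8 * 8^4 = 8 * 4096 = 32768
8^10 = (8^5)^2 = 32768^2 = 1073741824
8^11 = 8 * 8^10 = 8 * 1073741824 = 8589934592
8^22 = (8^11)^2 = 8589934592^2 = 73786976294838206464

Result: 73786976294838206464
Multiplications needed: 6 (6 lines after 8^1)

8^22 = 73786976294838206464. Using exponentiation by squaring, this requires 6 multiplications. The key idea: if the exponent is even, square the half-power; if odd, multiply by the base once.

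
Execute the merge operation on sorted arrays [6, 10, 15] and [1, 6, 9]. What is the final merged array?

Merging process:

Compare 6 vs 1: take 1 from right. Merged: [1]
Compare 6 vs 6: take 6 from left. Merged: [1, 6]
Compare 10 vs 6: take 6 from right. Merged: [1, 6, 6]
Compare 10 vs 9: take 9 from right. Merged: [1, 6, 6, 9]
Append remaining from left: [10, 15]. Merged: [1, 6, 6, 9, 10, 15]

Final merged array: [1, 6, 6, 9, 10, 15]
Total comparisons: 4

The merged array is [1, 6, 6, 9, 10, 15], requiring 4 comparisons. The merge step runs in O(n) time where n is the total number of elements.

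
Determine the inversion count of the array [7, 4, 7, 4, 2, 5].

Finding inversions in [7, 4, 7, 4, 2, 5]:

(0, 1): arr[0]=7 > arr[1]=4
(0, 3): arr[0]=7 > arr[3]=4
(0, 4): arr[0]=7 > arr[4]=2
(0, 5): arr[0]=7 > arr[5]=5
(1, 4): arr[1]=4 > arr[4]=2
(2, 3): arr[2]=7 > arr[3]=4
(2, 4): arr[2]=7 > arr[4]=2
(2, 5): arr[2]=7 > arr[5]=5
(3, 4): arr[3]=4 > arr[4]=2

Total inversions: 9

The array has 9 inversion(s): (0,1), (0,3), (0,4), (0,5), (1,4), (2,3), (2,4), (2,5), (3,4). Each pair (i,j) satisfies i < j and arr[i] > arr[j].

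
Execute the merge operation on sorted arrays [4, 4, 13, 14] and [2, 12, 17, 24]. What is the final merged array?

Merging process:

Compare 4 vs 2: take 2 from right. Merged: [2]
Compare 4 vs 12: take 4 from left. Merged: [2, 4]
Compare 4 vs 12: take 4 from left. Merged: [2, 4, 4]
Compare 13 vs 12: take 12 from right. Merged: [2, 4, 4, 12]
Compare 13 vs 17: take 13 from left. Merged: [2, 4, 4, 12, 13]
Compare 14 vs 17: take 14 from left. Merged: [2, 4, 4, 12, 13, 14]
Append remaining from right: [17, 24]. Merged: [2, 4, 4, 12, 13, 14, 17, 24]

Final merged array: [2, 4, 4, 12, 13, 14, 17, 24]
Total comparisons: 6

The merged array is [2, 4, 4, 12, 13, 14, 17, 24], requiring 6 comparisons. The merge step runs in O(n) time where n is the total number of elements.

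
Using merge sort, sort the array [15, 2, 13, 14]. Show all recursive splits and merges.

Merge sort trace:

Split: [15, 2, 13, 14] -> [15, 2] and [13, 14]
  Split: [15, 2] -> [15] and [2]
  Merge: [15] + [2] -> [2, 15]
  Split: [13, 14] -> [13] and [14]
  Merge: [13] + [14] -> [13, 14]
Merge: [2, 15] + [13, 14] -> [2, 13, 14, 15]

Final sorted array: [2, 13, 14, 15]

The merge sort proceeds by recursively splitting the array and merging sorted halves.
After all merges, the sorted array is [2, 13, 14, 15].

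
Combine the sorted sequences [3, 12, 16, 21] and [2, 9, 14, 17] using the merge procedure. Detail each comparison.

Merging process:

Compare 3 vs 2: take 2 from right. Merged: [2]
Compare 3 vs 9: take 3 from left. Merged: [2, 3]
Compare 12 vs 9: take 9 from right. Merged: [2, 3, 9]
Compare 12 vs 14: take 12 from left. Merged: [2, 3, 9, 12]
Compare 16 vs 14: take 14 from right. Merged: [2, 3, 9, 12, 14]
Compare 16 vs 17: take 16 from left. Merged: [2, 3, 9, 12, 14, 16]
Compare 21 vs 17: take 17 from right. Merged: [2, 3, 9, 12, 14, 16, 17]
Append remaining from left: [21]. Merged: [2, 3, 9, 12, 14, 16, 17, 21]

Final merged array: [2, 3, 9, 12, 14, 16, 17, 21]
Total comparisons: 7

The merged array is [2, 3, 9, 12, 14, 16, 17, 21], requiring 7 comparisons. The merge step runs in O(n) time where n is the total number of elements.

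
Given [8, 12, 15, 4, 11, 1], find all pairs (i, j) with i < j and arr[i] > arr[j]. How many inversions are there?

Finding inversions in [8, 12, 15, 4, 11, 1]:

(0, 3): arr[0]=8 > arr[3]=4
(0, 5): arr[0]=8 > arr[5]=1
(1, 3): arr[1]=12 > arr[3]=4
(1, 4): arr[1]=12 > arr[4]=11
(1, 5): arr[1]=12 > arr[5]=1
(2, 3): arr[2]=15 > arr[3]=4
(2, 4): arr[2]=15 > arr[4]=11
(2, 5): arr[2]=15 > arr[5]=1
(3, 5): arr[3]=4 > arr[5]=1
(4, 5): arr[4]=11 > arr[5]=1

Total inversions: 10

The array has 10 inversion(s): (0,3), (0,5), (1,3), (1,4), (1,5), (2,3), (2,4), (2,5), (3,5), (4,5). Each pair (i,j) satisfies i < j and arr[i] > arr[j].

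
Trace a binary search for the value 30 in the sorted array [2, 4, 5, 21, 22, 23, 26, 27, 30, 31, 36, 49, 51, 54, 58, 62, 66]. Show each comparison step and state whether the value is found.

Binary search for 30 in [2, 4, 5, 21, 22, 23, 26, 27, 30, 31, 36, 49, 51, 54, 58, 62, 66]:

lo=0, hi=16, mid=8, arr[mid]=30 -> Found target at index 8!

Binary search finds 30 at index 8 after 1 comparisons. The search repeatedly halves the search space by comparing with the middle element.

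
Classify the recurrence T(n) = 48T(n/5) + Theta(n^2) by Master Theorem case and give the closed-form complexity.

Master Theorem for T(n) = 48T(n/5) + O(n^2):

a = 48, b = 5, c = 2
log_b(a) = log_5(48) = 2.4053

Case 1: c = 2 < log_5(48) = 2.4053
T(n) = O(n^(log_5 48))

For T(n) = 48T(n/5) + O(n^2): log_5(48) = 2.4053. This is Case 1 of the Master Theorem (c < log_b(a), work dominated by leaves), giving O(n^(log_5 48)).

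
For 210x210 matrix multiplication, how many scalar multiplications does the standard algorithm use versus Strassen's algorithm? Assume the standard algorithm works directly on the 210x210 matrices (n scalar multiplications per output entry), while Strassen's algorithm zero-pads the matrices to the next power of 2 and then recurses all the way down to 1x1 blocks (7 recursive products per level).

Matrix multiplication for 210x210 matrices:

Strassen's algorithm requires power-of-2 dimensions. Pad 210x210 to 256x256 (next power of 2).

Standard algorithm: 210^3 = 9261000 multiplications
Strassen's algorithm: 7^(log2(256)) = 7^8 = 5764801 multiplications
Savings: 9261000 - 5764801 = 3496199 multiplications

Standard: 9261000 multiplications (210^3). Strassen: 5764801 multiplications (7^8, after padding to 256x256). Strassen reduces 8 recursive multiplications to 7 at each level.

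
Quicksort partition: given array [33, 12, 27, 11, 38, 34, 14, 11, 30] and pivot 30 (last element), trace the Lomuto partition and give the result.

Lomuto partition with pivot = 30:

Initial array: [33, 12, 27, 11, 38, 34, 14, 11, 30]

arr[0]=33 > 30: no swap
arr[1]=12 <= 30: swap with position 0, array becomes [12, 33, 27, 11, 38, 34, 14, 11, 30]
arr[2]=27 <= 30: swap with position 1, array becomes [12, 27, 33, 11, 38, 34, 14, 11, 30]
arr[3]=11 <= 30: swap with position 2, array becomes [12, 27, 11, 33, 38, 34, 14, 11, 30]
arr[4]=38 > 30: no swap
arr[5]=34 > 30: no swap
arr[6]=14 <= 30: swap with position 3, array becomes [12, 27, 11, 14, 38, 34, 33, 11, 30]
arr[7]=11 <= 30: swap with position 4, array becomes [12, 27, 11, 14, 11, 34, 33, 38, 30]

Place pivot at position 5: [12, 27, 11, 14, 11, 30, 33, 38, 34]
Pivot position: 5

After partitioning with pivot 30, the array becomes [12, 27, 11, 14, 11, 30, 33, 38, 34]. The pivot is placed at index 5. All elements to the left of the pivot are <= 30, and all elements to the right are > 30.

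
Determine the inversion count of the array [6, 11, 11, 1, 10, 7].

Finding inversions in [6, 11, 11, 1, 10, 7]:

(0, 3): arr[0]=6 > arr[3]=1
(1, 3): arr[1]=11 > arr[3]=1
(1, 4): arr[1]=11 > arr[4]=10
(1, 5): arr[1]=11 > arr[5]=7
(2, 3): arr[2]=11 > arr[3]=1
(2, 4): arr[2]=11 > arr[4]=10
(2, 5): arr[2]=11 > arr[5]=7
(4, 5): arr[4]=10 > arr[5]=7

Total inversions: 8

The array has 8 inversion(s): (0,3), (1,3), (1,4), (1,5), (2,3), (2,4), (2,5), (4,5). Each pair (i,j) satisfies i < j and arr[i] > arr[j].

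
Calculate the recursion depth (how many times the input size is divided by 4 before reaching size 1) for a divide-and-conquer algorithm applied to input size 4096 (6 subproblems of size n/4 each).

For divide and conquer with division factor 4:

Problem sizes at each level:
Level 0: 4096
Level 1: 1024
Level 2: 256
Level 3: 64
Level 4: 16
Level 5: 4
Level 6: 1

The root is level 0 and the size-1 base case is level 6 (the tree spans levels 0 through 6, i.e. 7 levels counting the root), so the depth is the number of divisions: log_4(4096) = 6

The recursion tree depth is log_4(4096) = 6. At each level, the problem size is divided by 4, so it takes 6 divisions to reduce to a base case of size 1. The algorithm makes 6 recursive calls at each level.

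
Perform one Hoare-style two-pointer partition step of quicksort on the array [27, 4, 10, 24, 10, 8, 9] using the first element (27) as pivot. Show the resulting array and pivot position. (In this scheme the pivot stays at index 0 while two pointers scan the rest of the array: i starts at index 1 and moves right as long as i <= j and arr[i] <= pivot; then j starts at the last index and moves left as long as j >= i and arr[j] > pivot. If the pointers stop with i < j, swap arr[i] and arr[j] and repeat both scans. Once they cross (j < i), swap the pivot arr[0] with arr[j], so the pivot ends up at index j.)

Hoare-style two-pointer partition with pivot = 27:

Initial array: [27, 4, 10, 24, 10, 8, 9]

Pointers start at i = 1, j = 6.
i ends at 7, j ends at 6: the pointers have crossed (j < i), so scanning stops.

Swap pivot arr[0] with arr[6] to place pivot at position 6: [9, 4, 10, 24, 10, 8, 27]
Pivot position: 6

After partitioning with pivot 27, the array becomes [9, 4, 10, 24, 10, 8, 27]. The pivot is placed at index 6. All elements to the left of the pivot are <= 27, and all elements to the right are > 27.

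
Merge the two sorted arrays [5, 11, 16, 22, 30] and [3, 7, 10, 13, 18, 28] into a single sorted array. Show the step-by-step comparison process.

Merging process:

Compare 5 vs 3: take 3 from right. Merged: [3]
Compare 5 vs 7: take 5 from left. Merged: [3, 5]
Compare 11 vs 7: take 7 from right. Merged: [3, 5, 7]
Compare 11 vs 10: take 10 from right. Merged: [3, 5, 7, 10]
Compare 11 vs 13: take 11 from left. Merged: [3, 5, 7, 10, 11]
Compare 16 vs 13: take 13 from right. Merged: [3, 5, 7, 10, 11, 13]
Compare 16 vs 18: take 16 from left. Merged: [3, 5, 7, 10, 11, 13, 16]
Compare 22 vs 18: take 18 from right. Merged: [3, 5, 7, 10, 11, 13, 16, 18]
Compare 22 vs 28: take 22 from left. Merged: [3, 5, 7, 10, 11, 13, 16, 18, 22]
Compare 30 vs 28: take 28 from right. Merged: [3, 5, 7, 10, 11, 13, 16, 18, 22, 28]
Append remaining from left: [30]. Merged: [3, 5, 7, 10, 11, 13, 16, 18, 22, 28, 30]

Final merged array: [3, 5, 7, 10, 11, 13, 16, 18, 22, 28, 30]
Total comparisons: 10

The merged array is [3, 5, 7, 10, 11, 13, 16, 18, 22, 28, 30], requiring 10 comparisons. The merge step runs in O(n) time where n is the total number of elements.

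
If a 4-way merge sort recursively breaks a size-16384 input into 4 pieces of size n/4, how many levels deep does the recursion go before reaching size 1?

For divide and conquer with division factor 4:

Problem sizes at each level:
Level 0: 16384
Level 1: 4096
Level 2: 1024
Level 3: 256
Level 4: 64
Level 5: 16
Level 6: 4
Level 7: 1

The root is level 0 and the size-1 base case is level 7 (the tree spans levels 0 through 7, i.e. 8 levels counting the root), so the depth is the number of divisions: log_4(16384) = 7

The recursion tree depth is log_4(16384) = 7. At each level, the problem size is divided by 4, so it takes 7 divisions to reduce to a base case of size 1. The algorithm makes 4 recursive calls at each level.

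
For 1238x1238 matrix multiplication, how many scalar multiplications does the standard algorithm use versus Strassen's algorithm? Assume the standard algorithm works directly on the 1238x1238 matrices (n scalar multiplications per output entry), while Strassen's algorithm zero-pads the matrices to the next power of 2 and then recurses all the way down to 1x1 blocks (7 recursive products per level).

Matrix multiplication for 1238x1238 matrices:

Strassen's algorithm requires power-of-2 dimensions. Pad 1238x1238 to 2048x2048 (next power of 2).

Standard algorithm: 1238^3 = 1897413272 multiplications
Strassen's algorithm: 7^(log2(2048)) = 7^11 = 1977326743 multiplications
Difference: 1897413272 - 1977326743 = -79913471 (Strassen uses MORE here due to padding overhead — for small or just-over-power-of-2 n, padding can outweigh the per-level savings)

Standard: 1897413272 multiplications (1238^3). Strassen: 1977326743 multiplications (7^11, after padding to 2048x2048). Strassen reduces 8 recursive multiplications to 7 at each level.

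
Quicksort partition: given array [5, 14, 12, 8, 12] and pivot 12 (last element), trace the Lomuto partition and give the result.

Lomuto partition with pivot = 12:

Initial array: [5, 14, 12, 8, 12]

arr[0]=5 <= 12: swap with position 0, array becomes [5, 14, 12, 8, 12]
arr[1]=14 > 12: no swap
arr[2]=12 <= 12: swap with position 1, array becomes [5, 12, 14, 8, 12]
arr[3]=8 <= 12: swap with position 2, array becomes [5, 12, 8, 14, 12]

Place pivot at position 3: [5, 12, 8, 12, 14]
Pivot position: 3

After partitioning with pivot 12, the array becomes [5, 12, 8, 12, 14]. The pivot is placed at index 3. All elements to the left of the pivot are <= 12, and all elements to the right are > 12.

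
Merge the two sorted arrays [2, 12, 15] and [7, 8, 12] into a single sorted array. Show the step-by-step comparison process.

Merging process:

Compare 2 vs 7: take 2 from left. Merged: [2]
Compare 12 vs 7: take 7 from right. Merged: [2, 7]
Compare 12 vs 8: take 8 from right. Merged: [2, 7, 8]
Compare 12 vs 12: take 12 from left. Merged: [2, 7, 8, 12]
Compare 15 vs 12: take 12 from right. Merged: [2, 7, 8, 12, 12]
Append remaining from left: [15]. Merged: [2, 7, 8, 12, 12, 15]

Final merged array: [2, 7, 8, 12, 12, 15]
Total comparisons: 5

The merged array is [2, 7, 8, 12, 12, 15], requiring 5 comparisons. The merge step runs in O(n) time where n is the total number of elements.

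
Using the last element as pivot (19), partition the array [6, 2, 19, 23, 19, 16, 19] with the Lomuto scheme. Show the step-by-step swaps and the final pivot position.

Lomuto partition with pivot = 19:

Initial array: [6, 2, 19, 23, 19, 16, 19]

arr[0]=6 <= 19: swap with position 0, array becomes [6, 2, 19, 23, 19, 16, 19]
arr[1]=2 <= 19: swap with position 1, array becomes [6, 2, 19, 23, 19, 16, 19]
arr[2]=19 <= 19: swap with position 2, array becomes [6, 2, 19, 23, 19, 16, 19]
arr[3]=23 > 19: no swap
arr[4]=19 <= 19: swap with position 3, array becomes [6, 2, 19, 19, 23, 16, 19]
arr[5]=16 <= 19: swap with position 4, array becomes [6, 2, 19, 19, 16, 23, 19]

Place pivot at position 5: [6, 2, 19, 19, 16, 19, 23]
Pivot position: 5

After partitioning with pivot 19, the array becomes [6, 2, 19, 19, 16, 19, 23]. The pivot is placed at index 5. All elements to the left of the pivot are <= 19, and all elements to the right are > 19.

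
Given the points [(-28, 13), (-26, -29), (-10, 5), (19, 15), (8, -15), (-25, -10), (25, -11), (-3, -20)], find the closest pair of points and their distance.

Computing all pairwise distances among 8 points:

d((-28, 13), (-26, -29)) = 42.0476
d((-28, 13), (-10, 5)) = 19.6977
d((-28, 13), (19, 15)) = 47.0425
d((-28, 13), (8, -15)) = 45.607
d((-28, 13), (-25, -10)) = 23.1948
d((-28, 13), (25, -11)) = 58.1808
d((-28, 13), (-3, -20)) = 41.4005
d((-26, -29), (-10, 5)) = 37.5766
d((-26, -29), (19, 15)) = 62.9365
d((-26, -29), (8, -15)) = 36.7696
d((-26, -29), (-25, -10)) = 19.0263
d((-26, -29), (25, -11)) = 54.0833
d((-26, -29), (-3, -20)) = 24.6982
d((-10, 5), (19, 15)) = 30.6757
d((-10, 5), (8, -15)) = 26.9072
d((-10, 5), (-25, -10)) = 21.2132
d((-10, 5), (25, -11)) = 38.4838
d((-10, 5), (-3, -20)) = 25.9615
d((19, 15), (8, -15)) = 31.9531
d((19, 15), (-25, -10)) = 50.6063
d((19, 15), (25, -11)) = 26.6833
d((19, 15), (-3, -20)) = 41.3401
d((8, -15), (-25, -10)) = 33.3766
d((8, -15), (25, -11)) = 17.4642
d((8, -15), (-3, -20)) = 12.083 <-- minimum
d((-25, -10), (25, -11)) = 50.01
d((-25, -10), (-3, -20)) = 24.1661
d((25, -11), (-3, -20)) = 29.4109

Closest pair: (8, -15) and (-3, -20) with distance 12.083

The closest pair is (8, -15) and (-3, -20) with Euclidean distance 12.083. For 8 points, brute-force pairwise comparison is shown above. For large n, the divide-and-conquer algorithm (sort by x, recurse on halves, check the dividing strip) achieves O(n log n).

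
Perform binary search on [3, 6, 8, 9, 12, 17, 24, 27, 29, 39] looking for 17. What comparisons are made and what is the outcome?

Binary search for 17 in [3, 6, 8, 9, 12, 17, 24, 27, 29, 39]:

lo=0, hi=9, mid=4, arr[mid]=12 -> 12 < 17, search right half
lo=5, hi=9, mid=7, arr[mid]=27 -> 27 > 17, search left half
lo=5, hi=6, mid=5, arr[mid]=17 -> Found target at index 5!

Binary search finds 17 at index 5 after 3 comparisons. The search repeatedly halves the search space by comparing with the middle element.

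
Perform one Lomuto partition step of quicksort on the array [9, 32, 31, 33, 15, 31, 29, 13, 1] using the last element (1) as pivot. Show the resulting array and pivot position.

Lomuto partition with pivot = 1:

Initial array: [9, 32, 31, 33, 15, 31, 29, 13, 1]

arr[0]=9 > 1: no swap
arr[1]=32 > 1: no swap
arr[2]=31 > 1: no swap
arr[3]=33 > 1: no swap
arr[4]=15 > 1: no swap
arr[5]=31 > 1: no swap
arr[6]=29 > 1: no swap
arr[7]=13 > 1: no swap

Place pivot at position 0: [1, 32, 31, 33, 15, 31, 29, 13, 9]
Pivot position: 0

After partitioning with pivot 1, the array becomes [1, 32, 31, 33, 15, 31, 29, 13, 9]. The pivot is placed at index 0. All elements to the left of the pivot are <= 1, and all elements to the right are > 1.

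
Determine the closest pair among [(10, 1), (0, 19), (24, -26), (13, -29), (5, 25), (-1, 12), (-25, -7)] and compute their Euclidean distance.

Computing all pairwise distances among 7 points:

d((10, 1), (0, 19)) = 20.5913
d((10, 1), (24, -26)) = 30.4138
d((10, 1), (13, -29)) = 30.1496
d((10, 1), (5, 25)) = 24.5153
d((10, 1), (-1, 12)) = 15.5563
d((10, 1), (-25, -7)) = 35.9026
d((0, 19), (24, -26)) = 51.0
d((0, 19), (13, -29)) = 49.7293
d((0, 19), (5, 25)) = 7.8102
d((0, 19), (-1, 12)) = 7.0711 <-- minimum
d((0, 19), (-25, -7)) = 36.0694
d((24, -26), (13, -29)) = 11.4018
d((24, -26), (5, 25)) = 54.4243
d((24, -26), (-1, 12)) = 45.4863
d((24, -26), (-25, -7)) = 52.5547
d((13, -29), (5, 25)) = 54.5894
d((13, -29), (-1, 12)) = 43.3244
d((13, -29), (-25, -7)) = 43.909
d((5, 25), (-1, 12)) = 14.3178
d((5, 25), (-25, -7)) = 43.8634
d((-1, 12), (-25, -7)) = 30.6105

Closest pair: (0, 19) and (-1, 12) with distance 7.0711

The closest pair is (0, 19) and (-1, 12) with Euclidean distance 7.0711. For 7 points, brute-force pairwise comparison is shown above. For large n, the divide-and-conquer algorithm (sort by x, recurse on halves, check the dividing strip) achieves O(n log n).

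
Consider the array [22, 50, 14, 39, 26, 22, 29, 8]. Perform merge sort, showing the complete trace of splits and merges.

Merge sort trace:

Split: [22, 50, 14, 39, 26, 22, 29, 8] -> [22, 50, 14, 39] and [26, 22, 29, 8]
  Split: [22, 50, 14, 39] -> [22, 50] and [14, 39]
    Split: [22, 50] -> [22] and [50]
    Merge: [22] + [50] -> [22, 50]
    Split: [14, 39] -> [14] and [39]
    Merge: [14] + [39] -> [14, 39]
  Merge: [22, 50] + [14, 39] -> [14, 22, 39, 50]
  Split: [26, 22, 29, 8] -> [26, 22] and [29, 8]
    Split: [26, 22] -> [26] and [22]
    Merge: [26] + [22] -> [22, 26]
    Split: [29, 8] -> [29] and [8]
    Merge: [29] + [8] -> [8, 29]
  Merge: [22, 26] + [8, 29] -> [8, 22, 26, 29]
Merge: [14, 22, 39, 50] + [8, 22, 26, 29] -> [8, 14, 22, 22, 26, 29, 39, 50]

Final sorted array: [8, 14, 22, 22, 26, 29, 39, 50]

The merge sort proceeds by recursively splitting the array and merging sorted halves.
After all merges, the sorted array is [8, 14, 22, 22, 26, 29, 39, 50].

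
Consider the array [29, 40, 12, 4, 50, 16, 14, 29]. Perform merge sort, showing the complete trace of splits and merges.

Merge sort trace:

Split: [29, 40, 12, 4, 50, 16, 14, 29] -> [29, 40, 12, 4] and [50, 16, 14, 29]
  Split: [29, 40, 12, 4] -> [29, 40] and [12, 4]
    Split: [29, 40] -> [29] and [40]
    Merge: [29] + [40] -> [29, 40]
    Split: [12, 4] -> [12] and [4]
    Merge: [12] + [4] -> [4, 12]
  Merge: [29, 40] + [4, 12] -> [4, 12, 29, 40]
  Split: [50, 16, 14, 29] -> [50, 16] and [14, 29]
    Split: [50, 16] -> [50] and [16]
    Merge: [50] + [16] -> [16, 50]
    Split: [14, 29] -> [14] and [29]
    Merge: [14] + [29] -> [14, 29]
  Merge: [16, 50] + [14, 29] -> [14, 16, 29, 50]
Merge: [4, 12, 29, 40] + [14, 16, 29, 50] -> [4, 12, 14, 16, 29, 29, 40, 50]

Final sorted array: [4, 12, 14, 16, 29, 29, 40, 50]

The merge sort proceeds by recursively splitting the array and merging sorted halves.
After all merges, the sorted array is [4, 12, 14, 16, 29, 29, 40, 50].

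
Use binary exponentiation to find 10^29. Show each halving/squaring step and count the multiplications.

Computing 10^29 by squaring (build up from 10^1; each line after the first costs one multiplication):

10^1 = 10
10^2 = (10^1)^2 = 10^2 = 100
10^3 = 10 * 10^2 = 10 * 100 = 1000
10^6 = (10^3)^2 = 1000^2 = 1000000
10^7 = 10 * 10^6 = 10 * 1000000 = 10000000
10^14 = (10^7)^2 = 10000000^2 = 100000000000000
10^28 = (10^14)^2 = 100000000000000^2 = 10000000000000000000000000000
10^29 = 10 * 10^28 = 10 * 10000000000000000000000000000 = 100000000000000000000000000000

Result: 100000000000000000000000000000
Multiplications needed: 7 (7 lines after 10^1)

10^29 = 100000000000000000000000000000. Using exponentiation by squaring, this requires 7 multiplications. The key idea: if the exponent is even, square the half-power; if odd, multiply by the base once.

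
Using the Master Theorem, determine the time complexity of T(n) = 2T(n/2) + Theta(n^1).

Master Theorem for T(n) = 2T(n/2) + O(n^1):

a = 2, b = 2, c = 1
log_b(a) = log_2(2) = 1.0000

Case 2: c = 1 = log_2(2) = 1.0000
T(n) = O(n^1 log n) = O(n log n)

For T(n) = 2T(n/2) + O(n^1): log_2(2) = 1.0000. This is Case 2 of the Master Theorem (c = log_b(a), equal work at all levels), giving O(n log n).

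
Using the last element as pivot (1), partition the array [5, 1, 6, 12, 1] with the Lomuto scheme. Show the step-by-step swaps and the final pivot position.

Lomuto partition with pivot = 1:

Initial array: [5, 1, 6, 12, 1]

arr[0]=5 > 1: no swap
arr[1]=1 <= 1: swap with position 0, array becomes [1, 5, 6, 12, 1]
arr[2]=6 > 1: no swap
arr[3]=12 > 1: no swap

Place pivot at position 1: [1, 1, 6, 12, 5]
Pivot position: 1

After partitioning with pivot 1, the array becomes [1, 1, 6, 12, 5]. The pivot is placed at index 1. All elements to the left of the pivot are <= 1, and all elements to the right are > 1.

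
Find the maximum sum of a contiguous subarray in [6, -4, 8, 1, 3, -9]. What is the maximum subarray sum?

Using Kadane's algorithm on [6, -4, 8, 1, 3, -9]:

Scanning through the array:
Position 1 (value -4): max_ending_here = 2, max_so_far = 6
Position 2 (value 8): max_ending_here = 10, max_so_far = 10
Position 3 (value 1): max_ending_here = 11, max_so_far = 11
Position 4 (value 3): max_ending_here = 14, max_so_far = 14
Position 5 (value -9): max_ending_here = 5, max_so_far = 14

Maximum subarray: [6, -4, 8, 1, 3]
Maximum sum: 14

The maximum subarray is [6, -4, 8, 1, 3] with sum 14. This subarray runs from index 0 to index 4.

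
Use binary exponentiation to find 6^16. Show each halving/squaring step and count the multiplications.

Computing 6^16 by squaring (build up from 6^1; each line after the first costs one multiplication):

6^1 = 6
6^2 = (6^1)^2 = 6^2 = 36
6^4 = (6^2)^2 = 36^2 = 1296
6^8 = (6^4)^2 = 1296^2 = 1679616
6^16 = (6^8)^2 = 1679616^2 = 2821109907456

Result: 2821109907456
Multiplications needed: 4 (4 lines after 6^1)

6^16 = 2821109907456. Using exponentiation by squaring, this requires 4 multiplications. The key idea: if the exponent is even, square the half-power; if odd, multiply by the base once.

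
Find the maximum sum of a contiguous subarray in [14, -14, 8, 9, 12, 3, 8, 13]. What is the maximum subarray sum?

Using Kadane's algorithm on [14, -14, 8, 9, 12, 3, 8, 13]:

Scanning through the array:
Position 1 (value -14): max_ending_here = 0, max_so_far = 14
Position 2 (value 8): max_ending_here = 8, max_so_far = 14
Position 3 (value 9): max_ending_here = 17, max_so_far = 17
Position 4 (value 12): max_ending_here = 29, max_so_far = 29
Position 5 (value 3): max_ending_here = 32, max_so_far = 32
Position 6 (value 8): max_ending_here = 40, max_so_far = 40
Position 7 (value 13): max_ending_here = 53, max_so_far = 53

Maximum subarray: [14, -14, 8, 9, 12, 3, 8, 13]
Maximum sum: 53

The maximum subarray is [14, -14, 8, 9, 12, 3, 8, 13] with sum 53. This subarray runs from index 0 to index 7.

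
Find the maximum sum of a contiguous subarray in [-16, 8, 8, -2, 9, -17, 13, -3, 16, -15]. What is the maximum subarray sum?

Using Kadane's algorithm on [-16, 8, 8, -2, 9, -17, 13, -3, 16, -15]:

Scanning through the array:
Position 1 (value 8): max_ending_here = 8, max_so_far = 8
Position 2 (value 8): max_ending_here = 16, max_so_far = 16
Position 3 (value -2): max_ending_here = 14, max_so_far = 16
Position 4 (value 9): max_ending_here = 23, max_so_far = 23
Position 5 (value -17): max_ending_here = 6, max_so_far = 23
Position 6 (value 13): max_ending_here = 19, max_so_far = 23
Position 7 (value -3): max_ending_here = 16, max_so_far = 23
Position 8 (value 16): max_ending_here = 32, max_so_far = 32
Position 9 (value -15): max_ending_here = 17, max_so_far = 32

Maximum subarray: [8, 8, -2, 9, -17, 13, -3, 16]
Maximum sum: 32

The maximum subarray is [8, 8, -2, 9, -17, 13, -3, 16] with sum 32. This subarray runs from index 1 to index 8.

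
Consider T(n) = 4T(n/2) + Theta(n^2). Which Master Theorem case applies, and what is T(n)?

Master Theorem for T(n) = 4T(n/2) + O(n^2):

a = 4, b = 2, c = 2
log_b(a) = log_2(4) = 2.0000

Case 2: c = 2 = log_2(4) = 2.0000
T(n) = O(n^2 log n) = O(n^2 log n)

For T(n) = 4T(n/2) + O(n^2): log_2(4) = 2.0000. This is Case 2 of the Master Theorem (c = log_b(a), equal work at all levels), giving O(n^2 log n).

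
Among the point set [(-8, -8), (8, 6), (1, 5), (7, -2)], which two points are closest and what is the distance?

Computing all pairwise distances among 4 points:

d((-8, -8), (8, 6)) = 21.2603
d((-8, -8), (1, 5)) = 15.8114
d((-8, -8), (7, -2)) = 16.1555
d((8, 6), (1, 5)) = 7.0711 <-- minimum
d((8, 6), (7, -2)) = 8.0623
d((1, 5), (7, -2)) = 9.2195

Closest pair: (8, 6) and (1, 5) with distance 7.0711

The closest pair is (8, 6) and (1, 5) with Euclidean distance 7.0711. For 4 points, brute-force pairwise comparison is shown above. For large n, the divide-and-conquer algorithm (sort by x, recurse on halves, check the dividing strip) achieves O(n log n).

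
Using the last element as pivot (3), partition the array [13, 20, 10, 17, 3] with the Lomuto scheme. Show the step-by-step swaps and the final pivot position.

Lomuto partition with pivot = 3:

Initial array: [13, 20, 10, 17, 3]

arr[0]=13 > 3: no swap
arr[1]=20 > 3: no swap
arr[2]=10 > 3: no swap
arr[3]=17 > 3: no swap

Place pivot at position 0: [3, 20, 10, 17, 13]
Pivot position: 0

After partitioning with pivot 3, the array becomes [3, 20, 10, 17, 13]. The pivot is placed at index 0. All elements to the left of the pivot are <= 3, and all elements to the right are > 3.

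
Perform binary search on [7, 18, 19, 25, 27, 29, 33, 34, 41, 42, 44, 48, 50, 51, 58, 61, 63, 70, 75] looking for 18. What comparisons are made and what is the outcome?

Binary search for 18 in [7, 18, 19, 25, 27, 29, 33, 34, 41, 42, 44, 48, 50, 51, 58, 61, 63, 70, 75]:

lo=0, hi=18, mid=9, arr[mid]=42 -> 42 > 18, search left half
lo=0, hi=8, mid=4, arr[mid]=27 -> 27 > 18, search left half
lo=0, hi=3, mid=1, arr[mid]=18 -> Found target at index 1!

Binary search finds 18 at index 1 after 3 comparisons. The search repeatedly halves the search space by comparing with the middle element.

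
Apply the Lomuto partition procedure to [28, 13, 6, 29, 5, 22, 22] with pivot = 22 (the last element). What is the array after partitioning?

Lomuto partition with pivot = 22:

Initial array: [28, 13, 6, 29, 5, 22, 22]

arr[0]=28 > 22: no swap
arr[1]=13 <= 22: swap with position 0, array becomes [13, 28, 6, 29, 5, 22, 22]
arr[2]=6 <= 22: swap with position 1, array becomes [13, 6, 28, 29, 5, 22, 22]
arr[3]=29 > 22: no swap
arr[4]=5 <= 22: swap with position 2, array becomes [13, 6, 5, 29, 28, 22, 22]
arr[5]=22 <= 22: swap with position 3, array becomes [13, 6, 5, 22, 28, 29, 22]

Place pivot at position 4: [13, 6, 5, 22, 22, 29, 28]
Pivot position: 4

After partitioning with pivot 22, the array becomes [13, 6, 5, 22, 22, 29, 28]. The pivot is placed at index 4. All elements to the left of the pivot are <= 22, and all elements to the right are > 22.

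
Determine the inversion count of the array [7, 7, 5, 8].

Finding inversions in [7, 7, 5, 8]:

(0, 2): arr[0]=7 > arr[2]=5
(1, 2): arr[1]=7 > arr[2]=5

Total inversions: 2

The array has 2 inversion(s): (0,2), (1,2). Each pair (i,j) satisfies i < j and arr[i] > arr[j].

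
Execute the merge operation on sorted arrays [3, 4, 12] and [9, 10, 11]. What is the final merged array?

Merging process:

Compare 3 vs 9: take 3 from left. Merged: [3]
Compare 4 vs 9: take 4 from left. Merged: [3, 4]
Compare 12 vs 9: take 9 from right. Merged: [3, 4, 9]
Compare 12 vs 10: take 10 from right. Merged: [3, 4, 9, 10]
Compare 12 vs 11: take 11 from right. Merged: [3, 4, 9, 10, 11]
Append remaining from left: [12]. Merged: [3, 4, 9, 10, 11, 12]

Final merged array: [3, 4, 9, 10, 11, 12]
Total comparisons: 5

The merged array is [3, 4, 9, 10, 11, 12], requiring 5 comparisons. The merge step runs in O(n) time where n is the total number of elements.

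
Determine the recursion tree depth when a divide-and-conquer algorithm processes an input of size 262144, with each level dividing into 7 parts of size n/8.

For divide and conquer with division factor 8:

Problem sizes at each level:
Level 0: 262144
Level 1: 32768
Level 2: 4096
Level 3: 512
Level 4: 64
Level 5: 8
Level 6: 1

The root is level 0 and the size-1 base case is level 6 (the tree spans levels 0 through 6, i.e. 7 levels counting the root), so the depth is the number of divisions: log_8(262144) = 6

The recursion tree depth is log_8(262144) = 6. At each level, the problem size is divided by 8, so it takes 6 divisions to reduce to a base case of size 1. The algorithm makes 7 recursive calls at each level.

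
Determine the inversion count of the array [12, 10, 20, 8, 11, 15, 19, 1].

Finding inversions in [12, 10, 20, 8, 11, 15, 19, 1]:

(0, 1): arr[0]=12 > arr[1]=10
(0, 3): arr[0]=12 > arr[3]=8
(0, 4): arr[0]=12 > arr[4]=11
(0, 7): arr[0]=12 > arr[7]=1
(1, 3): arr[1]=10 > arr[3]=8
(1, 7): arr[1]=10 > arr[7]=1
(2, 3): arr[2]=20 > arr[3]=8
(2, 4): arr[2]=20 > arr[4]=11
(2, 5): arr[2]=20 > arr[5]=15
(2, 6): arr[2]=20 > arr[6]=19
(2, 7): arr[2]=20 > arr[7]=1
(3, 7): arr[3]=8 > arr[7]=1
(4, 7): arr[4]=11 > arr[7]=1
(5, 7): arr[5]=15 > arr[7]=1
(6, 7): arr[6]=19 > arr[7]=1

Total inversions: 15

The array has 15 inversion(s): (0,1), (0,3), (0,4), (0,7), (1,3), (1,7), (2,3), (2,4), (2,5), (2,6), (2,7), (3,7), (4,7), (5,7), (6,7). Each pair (i,j) satisfies i < j and arr[i] > arr[j].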